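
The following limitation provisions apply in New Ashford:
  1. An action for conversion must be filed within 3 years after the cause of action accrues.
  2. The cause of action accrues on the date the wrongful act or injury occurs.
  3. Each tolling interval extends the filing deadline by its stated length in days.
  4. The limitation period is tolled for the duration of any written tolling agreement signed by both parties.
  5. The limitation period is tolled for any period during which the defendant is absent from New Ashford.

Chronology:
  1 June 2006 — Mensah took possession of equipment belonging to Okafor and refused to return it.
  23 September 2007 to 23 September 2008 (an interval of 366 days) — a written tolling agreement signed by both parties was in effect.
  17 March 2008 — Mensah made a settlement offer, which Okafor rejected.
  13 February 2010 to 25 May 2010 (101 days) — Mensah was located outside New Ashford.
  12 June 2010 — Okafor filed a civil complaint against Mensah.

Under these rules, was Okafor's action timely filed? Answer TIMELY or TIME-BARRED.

The limitation period began to run on 1 June 2006.
3 years from 1 June 2006 is 1 June 2009.
The written tolling agreement from 23 September 2007 to 23 September 2008 tolled the period for 366 days, extending the deadline to 2 June 2010.
Because the defendant's absence from the jurisdiction ran from 13 February 2010 to 25 May 2010, the deadline is extended by 101 days to 11 September 2010.
Nothing else in the chronology tolls or restarts the period.
Filing on 12 June 2010 beat the 11 September 2010 deadline — the action is timely.

TIMELY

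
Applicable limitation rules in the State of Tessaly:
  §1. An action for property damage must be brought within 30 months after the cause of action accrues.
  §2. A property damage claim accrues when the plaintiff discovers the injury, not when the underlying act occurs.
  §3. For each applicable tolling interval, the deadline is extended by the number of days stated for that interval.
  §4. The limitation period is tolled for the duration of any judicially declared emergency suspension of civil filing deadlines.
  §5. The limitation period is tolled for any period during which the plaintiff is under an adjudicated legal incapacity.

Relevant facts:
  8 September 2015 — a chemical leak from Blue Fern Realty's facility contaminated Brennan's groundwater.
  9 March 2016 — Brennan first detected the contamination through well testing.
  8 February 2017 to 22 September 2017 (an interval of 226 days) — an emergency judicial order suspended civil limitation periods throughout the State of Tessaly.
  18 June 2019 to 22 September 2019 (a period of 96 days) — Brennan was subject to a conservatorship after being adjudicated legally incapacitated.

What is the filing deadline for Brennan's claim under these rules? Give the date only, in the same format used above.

Under the discovery rule, the claim accrued on 9 March 2016, when Brennan discovered the injury — not on the 8 September 2015 date of the underlying act.
30 months from 9 March 2016 is 9 September 2018.
The period was tolled for 226 days by the emergency suspension of filing deadlines (8 February 2017 to 22 September 2017), pushing the deadline to 23 April 2019.
By the time the plaintiff's legal incapacity began on 18 June 2019, the limitation period had already expired on 23 April 2019; that interval cannot revive it.

23 April 2019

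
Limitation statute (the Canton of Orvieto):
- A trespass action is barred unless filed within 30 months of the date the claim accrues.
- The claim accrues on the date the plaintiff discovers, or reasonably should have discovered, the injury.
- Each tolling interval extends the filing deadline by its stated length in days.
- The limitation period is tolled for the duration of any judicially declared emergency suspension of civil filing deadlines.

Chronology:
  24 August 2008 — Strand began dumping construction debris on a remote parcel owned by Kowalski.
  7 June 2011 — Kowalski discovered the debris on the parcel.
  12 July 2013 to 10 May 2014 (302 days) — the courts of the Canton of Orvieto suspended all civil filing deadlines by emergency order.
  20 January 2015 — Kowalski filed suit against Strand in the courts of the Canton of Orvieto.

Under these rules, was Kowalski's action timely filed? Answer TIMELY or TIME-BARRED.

Accrual is tied to discovery, so the period began on 7 June 2011 rather than on 24 August 2008 when the act occurred.
The untolled deadline — 30 months after 7 June 2011 — is 7 December 2013.
Because the emergency suspension of filing deadlines ran from 12 July 2013 to 10 May 2014, the deadline is extended by 302 days to 5 October 2014.
Filing on 20 January 2015 missed the 5 October 2014 deadline — the action is time-barred.

TIME-BARRED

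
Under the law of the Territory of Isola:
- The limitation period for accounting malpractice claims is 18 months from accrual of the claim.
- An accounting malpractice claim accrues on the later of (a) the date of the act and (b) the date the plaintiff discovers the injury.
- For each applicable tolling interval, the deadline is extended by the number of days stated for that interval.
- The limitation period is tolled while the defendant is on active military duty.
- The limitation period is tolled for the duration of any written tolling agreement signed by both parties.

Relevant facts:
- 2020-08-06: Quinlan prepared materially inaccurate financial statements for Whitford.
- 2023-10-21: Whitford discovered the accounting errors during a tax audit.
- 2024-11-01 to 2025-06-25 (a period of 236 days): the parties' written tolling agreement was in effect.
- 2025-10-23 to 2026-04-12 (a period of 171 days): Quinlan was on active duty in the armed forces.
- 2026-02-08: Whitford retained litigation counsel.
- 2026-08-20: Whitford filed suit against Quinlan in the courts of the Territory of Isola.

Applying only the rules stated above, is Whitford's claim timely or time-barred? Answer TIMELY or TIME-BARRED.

TIME-BARRED

Because discovery on 2023-10-21 post-dates the 2020-08-06 act, accrual under the later-of rule falls on 2023-10-21.
18 months from 2023-10-21 is 2025-04-21.
The period was tolled for 236 days by the written tolling agreement (2024-11-01 to 2025-06-25), pushing the deadline to 2025-12-13.
The defendant's active military service from 2025-10-23 to 2026-04-12 tolled the period for 171 days, extending the deadline to 2026-06-02.
The other events in the timeline have no effect on the limitation period under the stated rules.
Whitford filed on 2026-08-20, after the 2026-06-02 deadline, so the action is time-barred.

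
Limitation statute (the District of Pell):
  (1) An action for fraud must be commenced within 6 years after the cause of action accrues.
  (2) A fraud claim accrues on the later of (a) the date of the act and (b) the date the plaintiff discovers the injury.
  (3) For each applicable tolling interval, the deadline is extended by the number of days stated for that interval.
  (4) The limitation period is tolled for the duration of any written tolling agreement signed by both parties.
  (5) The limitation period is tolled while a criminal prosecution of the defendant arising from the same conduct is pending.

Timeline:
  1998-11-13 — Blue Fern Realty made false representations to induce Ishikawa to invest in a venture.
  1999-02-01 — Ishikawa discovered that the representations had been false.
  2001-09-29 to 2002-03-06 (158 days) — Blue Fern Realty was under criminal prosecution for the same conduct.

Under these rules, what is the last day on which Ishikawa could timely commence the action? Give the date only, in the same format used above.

2005-07-09

Taking the later of the act (1998-11-13) and discovery (1999-02-01), the claim accrued on 1999-02-01.
The untolled deadline — 6 years after 1999-02-01 — is 2005-02-01.
The period was tolled for 158 days by the pending criminal prosecution (2001-09-29 to 2002-03-06), pushing the deadline to 2005-07-09.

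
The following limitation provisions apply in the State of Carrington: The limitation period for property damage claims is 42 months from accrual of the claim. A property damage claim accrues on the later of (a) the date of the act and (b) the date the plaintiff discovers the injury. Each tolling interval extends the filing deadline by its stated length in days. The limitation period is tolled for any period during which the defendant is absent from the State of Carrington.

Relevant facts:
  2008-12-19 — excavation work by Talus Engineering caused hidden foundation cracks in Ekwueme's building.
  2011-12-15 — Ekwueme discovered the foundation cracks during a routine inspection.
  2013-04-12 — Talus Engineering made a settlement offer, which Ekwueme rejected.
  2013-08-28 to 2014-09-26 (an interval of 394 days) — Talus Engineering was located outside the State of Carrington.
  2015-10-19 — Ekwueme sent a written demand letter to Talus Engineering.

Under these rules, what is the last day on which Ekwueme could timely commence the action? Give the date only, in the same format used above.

Because discovery on 2011-12-15 post-dates the 2008-12-19 act, accrual under the later-of rule falls on 2011-12-15.
Adding the 42 months base period to 2011-12-15 gives a deadline of 2015-06-15, before any tolling.
The defendant's absence from the jurisdiction from 2013-08-28 to 2014-09-26 tolled the period for 394 days, extending the deadline to 2016-07-13.
None of the other events listed affects the running of the period under the stated rules.

2016-07-13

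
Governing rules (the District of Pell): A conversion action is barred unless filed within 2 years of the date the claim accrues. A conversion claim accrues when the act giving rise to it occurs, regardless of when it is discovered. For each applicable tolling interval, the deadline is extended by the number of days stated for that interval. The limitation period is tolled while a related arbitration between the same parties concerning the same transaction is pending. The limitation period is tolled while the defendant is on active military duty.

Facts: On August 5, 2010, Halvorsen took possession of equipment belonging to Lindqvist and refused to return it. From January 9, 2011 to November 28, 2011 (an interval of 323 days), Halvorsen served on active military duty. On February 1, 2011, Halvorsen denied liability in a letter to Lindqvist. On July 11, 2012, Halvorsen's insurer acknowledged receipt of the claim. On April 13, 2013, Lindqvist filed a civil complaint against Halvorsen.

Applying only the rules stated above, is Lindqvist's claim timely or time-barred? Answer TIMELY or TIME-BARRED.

TIMELY

The claim accrued on August 5, 2010, when the wrongful act occurred.
The untolled deadline — 2 years after August 5, 2010 — is August 5, 2012.
The defendant's active military service from January 9, 2011 to November 28, 2011 tolled the period for 323 days, extending the deadline to June 24, 2013.
The other events in the timeline have no effect on the limitation period under the stated rules.
Lindqvist filed on April 13, 2013, before the June 24, 2013 deadline, so the action is timely.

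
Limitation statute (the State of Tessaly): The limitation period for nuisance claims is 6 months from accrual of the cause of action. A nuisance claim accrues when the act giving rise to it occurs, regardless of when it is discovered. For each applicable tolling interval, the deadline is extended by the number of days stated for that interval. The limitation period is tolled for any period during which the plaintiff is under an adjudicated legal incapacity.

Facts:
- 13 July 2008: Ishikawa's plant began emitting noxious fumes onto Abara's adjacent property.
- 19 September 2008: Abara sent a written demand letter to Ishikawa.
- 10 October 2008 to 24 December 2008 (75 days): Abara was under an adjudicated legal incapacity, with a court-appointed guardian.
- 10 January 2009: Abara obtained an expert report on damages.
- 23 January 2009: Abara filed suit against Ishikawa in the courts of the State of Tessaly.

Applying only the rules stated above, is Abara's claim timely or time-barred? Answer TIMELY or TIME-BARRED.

TIMELY

The limitation period began to run on 13 July 2008.
The untolled deadline — 6 months after 13 July 2008 — is 13 January 2009.
Because the plaintiff's legal incapacity ran from 10 October 2008 to 24 December 2008, the deadline is extended by 75 days to 29 March 2009.
The other events in the timeline have no effect on the limitation period under the stated rules.
Abara filed on 23 January 2009, before the 29 March 2009 deadline, so the action is timely.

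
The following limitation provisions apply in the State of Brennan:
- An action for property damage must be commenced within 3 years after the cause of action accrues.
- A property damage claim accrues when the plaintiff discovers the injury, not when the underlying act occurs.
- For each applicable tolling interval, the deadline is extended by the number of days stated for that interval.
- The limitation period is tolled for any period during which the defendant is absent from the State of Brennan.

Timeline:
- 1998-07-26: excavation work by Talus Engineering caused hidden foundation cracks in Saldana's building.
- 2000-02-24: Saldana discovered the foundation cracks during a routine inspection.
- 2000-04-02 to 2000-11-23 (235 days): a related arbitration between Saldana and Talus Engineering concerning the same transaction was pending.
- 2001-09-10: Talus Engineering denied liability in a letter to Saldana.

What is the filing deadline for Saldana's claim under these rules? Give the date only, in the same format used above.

2003-02-24

Accrual is tied to discovery, so the period began on 2000-02-24 rather than on 1998-07-26 when the act occurred.
3 years from 2000-02-24 is 2003-02-24.
No stated provision tolls the period for a pending arbitration, so the interval from 2000-04-02 to 2000-11-23 has no effect on the deadline.
None of the other events listed affects the running of the period under the stated rules.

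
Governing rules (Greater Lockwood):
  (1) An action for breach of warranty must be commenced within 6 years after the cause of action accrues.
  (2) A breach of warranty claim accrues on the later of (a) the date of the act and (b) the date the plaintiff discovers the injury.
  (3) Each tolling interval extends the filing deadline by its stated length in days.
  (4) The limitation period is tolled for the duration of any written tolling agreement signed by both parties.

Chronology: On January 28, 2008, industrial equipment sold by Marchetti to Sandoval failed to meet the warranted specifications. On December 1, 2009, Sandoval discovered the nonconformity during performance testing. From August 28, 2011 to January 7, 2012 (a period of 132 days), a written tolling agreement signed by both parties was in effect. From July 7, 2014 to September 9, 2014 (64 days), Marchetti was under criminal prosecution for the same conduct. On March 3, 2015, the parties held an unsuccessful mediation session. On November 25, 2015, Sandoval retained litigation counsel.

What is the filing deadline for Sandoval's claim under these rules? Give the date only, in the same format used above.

Because discovery on December 1, 2009 post-dates the January 28, 2008 act, accrual under the later-of rule falls on December 1, 2009.
6 years from December 1, 2009 is December 1, 2015.
The period was tolled for 132 days by the written tolling agreement (August 28, 2011 to January 7, 2012), pushing the deadline to April 11, 2016.
No stated provision tolls the period for a criminal prosecution, so the interval from July 7, 2014 to September 9, 2014 has no effect on the deadline.
None of the other events listed affects the running of the period under the stated rules.

April 11, 2016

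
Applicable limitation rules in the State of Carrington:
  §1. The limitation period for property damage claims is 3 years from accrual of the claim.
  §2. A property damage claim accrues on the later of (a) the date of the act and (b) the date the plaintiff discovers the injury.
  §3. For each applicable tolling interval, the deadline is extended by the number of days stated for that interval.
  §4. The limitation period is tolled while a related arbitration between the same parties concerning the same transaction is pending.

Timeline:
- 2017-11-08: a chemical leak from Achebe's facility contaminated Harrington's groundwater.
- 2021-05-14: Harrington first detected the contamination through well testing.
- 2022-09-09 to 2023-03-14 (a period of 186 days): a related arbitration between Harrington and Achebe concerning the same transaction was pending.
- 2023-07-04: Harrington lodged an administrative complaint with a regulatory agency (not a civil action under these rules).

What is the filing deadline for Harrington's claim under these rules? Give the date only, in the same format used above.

Taking the later of the act (2017-11-08) and discovery (2021-05-14), the claim accrued on 2021-05-14.
Adding the 3 years base period to 2021-05-14 gives a deadline of 2024-05-14, before any tolling.
Because the pending related arbitration ran from 2022-09-09 to 2023-03-14, the deadline is extended by 186 days to 2024-11-16.
The other events in the timeline have no effect on the limitation period under the stated rules.

2024-11-16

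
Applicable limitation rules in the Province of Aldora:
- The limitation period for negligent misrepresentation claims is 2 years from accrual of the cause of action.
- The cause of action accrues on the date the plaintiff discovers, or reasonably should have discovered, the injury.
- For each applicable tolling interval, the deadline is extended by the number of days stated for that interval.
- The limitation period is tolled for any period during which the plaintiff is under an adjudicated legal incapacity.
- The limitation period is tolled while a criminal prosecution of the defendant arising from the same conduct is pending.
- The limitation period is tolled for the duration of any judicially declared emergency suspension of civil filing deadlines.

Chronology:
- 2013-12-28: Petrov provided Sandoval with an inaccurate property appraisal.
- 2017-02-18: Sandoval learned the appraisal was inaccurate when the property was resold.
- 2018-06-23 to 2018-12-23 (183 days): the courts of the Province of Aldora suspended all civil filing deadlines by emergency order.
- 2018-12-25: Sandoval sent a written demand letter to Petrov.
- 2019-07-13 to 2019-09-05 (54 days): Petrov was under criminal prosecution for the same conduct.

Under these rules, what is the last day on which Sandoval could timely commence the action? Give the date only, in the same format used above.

The claim did not accrue until Sandoval discovered the injury on 2017-02-18; the 2013-12-28 act date does not start the clock under the stated rule.
2 years from 2017-02-18 is 2019-02-18.
The emergency suspension of filing deadlines from 2018-06-23 to 2018-12-23 tolled the period for 183 days, extending the deadline to 2019-08-20.
The period was tolled for 54 days by the pending criminal prosecution (2019-07-13 to 2019-09-05), pushing the deadline to 2019-10-13.
Nothing else in the chronology tolls or restarts the period.

2019-10-13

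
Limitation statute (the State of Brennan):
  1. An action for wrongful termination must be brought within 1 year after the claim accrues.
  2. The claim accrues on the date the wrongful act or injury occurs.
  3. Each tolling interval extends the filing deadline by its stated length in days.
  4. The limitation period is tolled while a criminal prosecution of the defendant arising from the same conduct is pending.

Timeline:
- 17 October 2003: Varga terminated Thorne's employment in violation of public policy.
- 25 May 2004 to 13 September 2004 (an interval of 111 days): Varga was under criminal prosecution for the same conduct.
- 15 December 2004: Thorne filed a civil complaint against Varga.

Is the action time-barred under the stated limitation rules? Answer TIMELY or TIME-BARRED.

TIMELY

The limitation period began to run on 17 October 2003.
Adding the 1 year base period to 17 October 2003 gives a deadline of 17 October 2004, before any tolling.
The pending criminal prosecution from 25 May 2004 to 13 September 2004 tolled the period for 111 days, extending the deadline to 5 February 2005.
The 15 December 2004 filing precedes the 5 February 2005 deadline; the claim is timely.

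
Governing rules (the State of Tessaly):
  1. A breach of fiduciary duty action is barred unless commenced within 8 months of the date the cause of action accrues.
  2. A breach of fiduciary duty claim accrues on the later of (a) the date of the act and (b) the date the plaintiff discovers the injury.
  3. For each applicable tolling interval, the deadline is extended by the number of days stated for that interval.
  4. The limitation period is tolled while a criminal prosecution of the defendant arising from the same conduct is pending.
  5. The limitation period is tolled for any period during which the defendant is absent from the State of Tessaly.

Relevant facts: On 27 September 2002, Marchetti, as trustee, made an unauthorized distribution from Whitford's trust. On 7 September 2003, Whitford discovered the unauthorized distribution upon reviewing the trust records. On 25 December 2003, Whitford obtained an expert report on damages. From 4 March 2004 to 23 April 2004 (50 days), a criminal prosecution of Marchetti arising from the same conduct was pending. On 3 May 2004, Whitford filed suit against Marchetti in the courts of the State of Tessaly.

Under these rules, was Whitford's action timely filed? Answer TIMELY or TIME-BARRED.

Because discovery on 7 September 2003 post-dates the 27 September 2002 act, accrual under the later-of rule falls on 7 September 2003.
Adding the 8 months base period to 7 September 2003 gives a deadline of 7 May 2004, before any tolling.
Because the pending criminal prosecution ran from 4 March 2004 to 23 April 2004, the deadline is extended by 50 days to 26 June 2004.
The other events in the timeline have no effect on the limitation period under the stated rules.
The 3 May 2004 filing precedes the 26 June 2004 deadline; the claim is timely.

TIMELY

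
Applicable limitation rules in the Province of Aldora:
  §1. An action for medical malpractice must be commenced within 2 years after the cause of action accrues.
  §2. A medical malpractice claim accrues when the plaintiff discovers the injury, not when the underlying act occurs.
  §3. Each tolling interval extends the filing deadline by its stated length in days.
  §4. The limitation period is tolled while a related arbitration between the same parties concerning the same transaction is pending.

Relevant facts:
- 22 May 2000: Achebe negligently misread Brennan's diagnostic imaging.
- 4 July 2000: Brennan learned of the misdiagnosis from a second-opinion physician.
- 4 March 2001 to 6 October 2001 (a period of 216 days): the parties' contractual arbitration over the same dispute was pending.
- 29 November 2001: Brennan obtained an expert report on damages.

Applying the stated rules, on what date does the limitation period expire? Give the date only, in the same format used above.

5 February 2003

Under the discovery rule, the claim accrued on 4 July 2000, when Brennan discovered the injury — not on the 22 May 2000 date of the underlying act.
2 years from 4 July 2000 is 4 July 2002.
The pending related arbitration from 4 March 2001 to 6 October 2001 tolled the period for 216 days, extending the deadline to 5 February 2003.
None of the other events listed affects the running of the period under the stated rules.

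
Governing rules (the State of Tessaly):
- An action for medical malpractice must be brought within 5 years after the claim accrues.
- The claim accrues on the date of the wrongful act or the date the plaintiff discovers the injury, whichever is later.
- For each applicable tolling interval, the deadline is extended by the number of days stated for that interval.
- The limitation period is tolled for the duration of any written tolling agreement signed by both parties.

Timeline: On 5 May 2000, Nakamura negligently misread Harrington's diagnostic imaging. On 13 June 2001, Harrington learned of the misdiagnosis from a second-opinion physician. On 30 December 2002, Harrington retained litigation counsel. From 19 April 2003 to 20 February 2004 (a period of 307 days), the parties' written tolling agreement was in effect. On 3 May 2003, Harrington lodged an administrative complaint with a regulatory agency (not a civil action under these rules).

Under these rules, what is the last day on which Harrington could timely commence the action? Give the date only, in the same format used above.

Taking the later of the act (5 May 2000) and discovery (13 June 2001), the claim accrued on 13 June 2001.
Adding the 5 years base period to 13 June 2001 gives a deadline of 13 June 2006, before any tolling.
Because the written tolling agreement ran from 19 April 2003 to 20 February 2004, the deadline is extended by 307 days to 16 April 2007.
The other events in the timeline have no effect on the limitation period under the stated rules.

16 April 2007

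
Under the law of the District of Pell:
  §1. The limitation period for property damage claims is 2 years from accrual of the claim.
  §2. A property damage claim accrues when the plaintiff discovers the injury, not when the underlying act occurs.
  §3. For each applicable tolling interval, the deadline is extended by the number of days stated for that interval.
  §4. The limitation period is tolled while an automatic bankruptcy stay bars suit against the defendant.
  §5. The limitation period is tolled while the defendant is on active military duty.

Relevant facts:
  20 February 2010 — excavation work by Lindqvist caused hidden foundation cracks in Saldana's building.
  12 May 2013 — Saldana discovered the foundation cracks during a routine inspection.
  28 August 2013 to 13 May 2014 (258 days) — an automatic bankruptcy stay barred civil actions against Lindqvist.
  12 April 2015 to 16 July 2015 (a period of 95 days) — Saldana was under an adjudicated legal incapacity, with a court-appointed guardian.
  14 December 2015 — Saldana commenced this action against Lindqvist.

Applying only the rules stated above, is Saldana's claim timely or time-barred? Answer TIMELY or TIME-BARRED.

TIMELY

Under the discovery rule, the claim accrued on 12 May 2013, when Saldana discovered the injury — not on the 20 February 2010 date of the underlying act.
The untolled deadline — 2 years after 12 May 2013 — is 12 May 2015.
Because the automatic bankruptcy stay ran from 28 August 2013 to 13 May 2014, the deadline is extended by 258 days to 25 January 2016.
Although the plaintiff's incapacity ran from 12 April 2015 to 16 July 2015, the stated rules do not make that a tolling event, so it is disregarded.
Saldana filed on 14 December 2015, before the 25 January 2016 deadline, so the action is timely.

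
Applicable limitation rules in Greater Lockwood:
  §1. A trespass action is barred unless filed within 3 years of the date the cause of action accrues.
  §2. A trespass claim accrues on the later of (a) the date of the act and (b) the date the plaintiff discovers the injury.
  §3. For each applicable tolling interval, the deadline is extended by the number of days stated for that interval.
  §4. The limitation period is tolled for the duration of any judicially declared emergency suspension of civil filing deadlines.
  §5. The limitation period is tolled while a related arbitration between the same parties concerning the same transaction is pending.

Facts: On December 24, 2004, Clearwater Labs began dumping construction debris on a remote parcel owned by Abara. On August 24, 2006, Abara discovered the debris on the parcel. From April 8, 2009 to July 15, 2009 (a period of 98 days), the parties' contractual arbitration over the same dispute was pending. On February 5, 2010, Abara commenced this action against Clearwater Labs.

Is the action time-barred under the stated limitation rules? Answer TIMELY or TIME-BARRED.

TIME-BARRED

The claim accrued on August 24, 2006 — the later of the December 24, 2004 act and the August 24, 2006 discovery.
3 years from August 24, 2006 is August 24, 2009.
The pending related arbitration from April 8, 2009 to July 15, 2009 tolled the period for 98 days, extending the deadline to November 30, 2009.
Filing on February 5, 2010 missed the November 30, 2009 deadline — the action is time-barred.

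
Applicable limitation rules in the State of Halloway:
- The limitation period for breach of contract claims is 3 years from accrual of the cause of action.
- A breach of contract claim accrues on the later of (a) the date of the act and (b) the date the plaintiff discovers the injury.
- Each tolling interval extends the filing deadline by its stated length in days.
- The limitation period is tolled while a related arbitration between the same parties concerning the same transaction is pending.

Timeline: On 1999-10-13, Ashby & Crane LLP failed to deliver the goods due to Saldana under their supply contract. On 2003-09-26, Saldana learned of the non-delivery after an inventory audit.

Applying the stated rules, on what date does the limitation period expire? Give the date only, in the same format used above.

Taking the later of the act (1999-10-13) and discovery (2003-09-26), the claim accrued on 2003-09-26.
Adding the 3 years base period to 2003-09-26 gives a deadline of 2006-09-26, before any tolling.

2006-09-26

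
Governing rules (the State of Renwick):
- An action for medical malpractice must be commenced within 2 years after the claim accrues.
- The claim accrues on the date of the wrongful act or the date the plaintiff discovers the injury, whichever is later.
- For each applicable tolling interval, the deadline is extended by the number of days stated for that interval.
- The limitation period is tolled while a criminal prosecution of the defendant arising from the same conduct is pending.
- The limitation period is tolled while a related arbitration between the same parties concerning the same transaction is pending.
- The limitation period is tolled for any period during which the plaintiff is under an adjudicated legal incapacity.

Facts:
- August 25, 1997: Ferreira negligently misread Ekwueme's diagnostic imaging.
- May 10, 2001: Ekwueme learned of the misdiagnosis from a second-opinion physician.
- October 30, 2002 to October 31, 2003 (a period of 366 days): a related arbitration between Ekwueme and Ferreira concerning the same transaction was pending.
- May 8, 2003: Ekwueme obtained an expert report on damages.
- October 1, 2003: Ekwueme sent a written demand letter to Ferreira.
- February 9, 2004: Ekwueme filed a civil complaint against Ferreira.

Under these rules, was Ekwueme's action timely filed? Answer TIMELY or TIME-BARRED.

TIMELY

Because discovery on May 10, 2001 post-dates the August 25, 1997 act, accrual under the later-of rule falls on May 10, 2001.
2 years from May 10, 2001 is May 10, 2003.
The period was tolled for 366 days by the pending related arbitration (October 30, 2002 to October 31, 2003), pushing the deadline to May 10, 2004.
Nothing else in the chronology tolls or restarts the period.
The February 9, 2004 filing precedes the May 10, 2004 deadline; the claim is timely.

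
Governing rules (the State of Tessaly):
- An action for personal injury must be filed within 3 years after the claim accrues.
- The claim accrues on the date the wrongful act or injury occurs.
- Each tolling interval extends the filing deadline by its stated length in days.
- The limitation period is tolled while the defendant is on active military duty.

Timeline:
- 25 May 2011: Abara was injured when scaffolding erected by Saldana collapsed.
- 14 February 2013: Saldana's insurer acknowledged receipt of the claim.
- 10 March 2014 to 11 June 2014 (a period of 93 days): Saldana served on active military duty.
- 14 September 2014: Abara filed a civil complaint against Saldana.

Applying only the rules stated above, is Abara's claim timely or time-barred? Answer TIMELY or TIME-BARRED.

TIME-BARRED

The claim accrued on 25 May 2011, when the wrongful act occurred.
The untolled deadline — 3 years after 25 May 2011 — is 25 May 2014.
The defendant's active military service from 10 March 2014 to 11 June 2014 tolled the period for 93 days, extending the deadline to 26 August 2014.
The other events in the timeline have no effect on the limitation period under the stated rules.
The 14 September 2014 filing falls after the 26 August 2014 deadline; the claim is time-barred.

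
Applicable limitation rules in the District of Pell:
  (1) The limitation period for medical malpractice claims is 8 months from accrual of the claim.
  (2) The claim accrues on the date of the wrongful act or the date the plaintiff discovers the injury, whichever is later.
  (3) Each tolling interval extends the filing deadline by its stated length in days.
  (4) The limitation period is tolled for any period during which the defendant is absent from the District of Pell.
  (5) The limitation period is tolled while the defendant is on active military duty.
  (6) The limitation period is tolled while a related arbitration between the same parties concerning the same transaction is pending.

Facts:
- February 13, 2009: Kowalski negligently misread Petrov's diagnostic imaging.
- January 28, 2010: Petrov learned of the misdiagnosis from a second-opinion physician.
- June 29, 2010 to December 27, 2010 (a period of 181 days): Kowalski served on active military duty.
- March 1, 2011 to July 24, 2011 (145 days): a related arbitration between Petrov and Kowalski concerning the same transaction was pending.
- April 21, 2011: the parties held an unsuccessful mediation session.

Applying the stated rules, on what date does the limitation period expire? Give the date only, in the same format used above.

August 20, 2011

The claim accrued on January 28, 2010 — the later of the February 13, 2009 act and the January 28, 2010 discovery.
Adding the 8 months base period to January 28, 2010 gives a deadline of September 28, 2010, before any tolling.
The period was tolled for 181 days by the defendant's active military service (June 29, 2010 to December 27, 2010), pushing the deadline to March 28, 2011.
The period was tolled for 145 days by the pending related arbitration (March 1, 2011 to July 24, 2011), pushing the deadline to August 20, 2011.
None of the other events listed affects the running of the period under the stated rules.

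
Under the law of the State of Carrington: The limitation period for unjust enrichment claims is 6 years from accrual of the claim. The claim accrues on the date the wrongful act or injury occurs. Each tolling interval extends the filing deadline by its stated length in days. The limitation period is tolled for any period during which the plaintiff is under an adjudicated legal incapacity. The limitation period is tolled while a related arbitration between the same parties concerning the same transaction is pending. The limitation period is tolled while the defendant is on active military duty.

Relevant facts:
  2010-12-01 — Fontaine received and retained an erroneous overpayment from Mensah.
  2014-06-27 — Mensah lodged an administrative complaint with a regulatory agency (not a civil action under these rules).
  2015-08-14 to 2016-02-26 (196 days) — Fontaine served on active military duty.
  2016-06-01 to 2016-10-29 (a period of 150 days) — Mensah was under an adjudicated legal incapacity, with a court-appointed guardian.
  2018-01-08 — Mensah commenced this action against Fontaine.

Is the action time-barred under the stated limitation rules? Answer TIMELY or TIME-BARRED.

TIME-BARRED

The limitation period began to run on 2010-12-01.
The untolled deadline — 6 years after 2010-12-01 — is 2016-12-01.
The defendant's active military service from 2015-08-14 to 2016-02-26 tolled the period for 196 days, extending the deadline to 2017-06-15.
Because the plaintiff's legal incapacity ran from 2016-06-01 to 2016-10-29, the deadline is extended by 150 days to 2017-11-12.
None of the other events listed affects the running of the period under the stated rules.
The 2018-01-08 filing falls after the 2017-11-12 deadline; the claim is time-barred.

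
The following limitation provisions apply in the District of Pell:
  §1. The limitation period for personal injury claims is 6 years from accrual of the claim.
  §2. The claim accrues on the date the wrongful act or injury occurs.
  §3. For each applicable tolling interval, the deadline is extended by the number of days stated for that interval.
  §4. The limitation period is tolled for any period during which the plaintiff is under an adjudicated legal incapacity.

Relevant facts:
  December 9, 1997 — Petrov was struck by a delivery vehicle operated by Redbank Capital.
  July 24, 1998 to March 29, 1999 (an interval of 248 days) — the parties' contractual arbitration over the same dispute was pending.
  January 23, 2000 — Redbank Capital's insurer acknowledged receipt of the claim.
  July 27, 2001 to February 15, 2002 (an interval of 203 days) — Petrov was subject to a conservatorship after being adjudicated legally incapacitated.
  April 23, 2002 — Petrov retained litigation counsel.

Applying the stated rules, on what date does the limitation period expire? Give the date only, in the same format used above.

The claim accrued on December 9, 1997, the date of the act.
Adding the 6 years base period to December 9, 1997 gives a deadline of December 9, 2003, before any tolling.
The period was tolled for 203 days by the plaintiff's legal incapacity (July 27, 2001 to February 15, 2002), pushing the deadline to June 29, 2004.
Although a pending arbitration ran from July 24, 1998 to March 29, 1999, the stated rules do not make that a tolling event, so it is disregarded.
Nothing else in the chronology tolls or restarts the period.

June 29, 2004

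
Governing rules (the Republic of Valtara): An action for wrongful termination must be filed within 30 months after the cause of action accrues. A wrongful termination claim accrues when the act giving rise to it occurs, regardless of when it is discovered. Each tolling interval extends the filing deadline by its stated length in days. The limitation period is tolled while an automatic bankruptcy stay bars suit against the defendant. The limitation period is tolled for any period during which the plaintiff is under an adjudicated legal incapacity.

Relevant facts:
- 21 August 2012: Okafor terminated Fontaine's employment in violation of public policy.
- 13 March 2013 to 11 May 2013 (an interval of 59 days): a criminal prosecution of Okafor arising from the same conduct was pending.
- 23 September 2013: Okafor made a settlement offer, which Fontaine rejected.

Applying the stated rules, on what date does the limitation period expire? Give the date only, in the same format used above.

The limitation period began to run on 21 August 2012.
Adding the 30 months base period to 21 August 2012 gives a deadline of 21 February 2015, before any tolling.
The pending criminal prosecution from 13 March 2013 to 11 May 2013 does not toll the period, because no stated rule makes a criminal prosecution a tolling event.
Nothing else in the chronology tolls or restarts the period.

21 February 2015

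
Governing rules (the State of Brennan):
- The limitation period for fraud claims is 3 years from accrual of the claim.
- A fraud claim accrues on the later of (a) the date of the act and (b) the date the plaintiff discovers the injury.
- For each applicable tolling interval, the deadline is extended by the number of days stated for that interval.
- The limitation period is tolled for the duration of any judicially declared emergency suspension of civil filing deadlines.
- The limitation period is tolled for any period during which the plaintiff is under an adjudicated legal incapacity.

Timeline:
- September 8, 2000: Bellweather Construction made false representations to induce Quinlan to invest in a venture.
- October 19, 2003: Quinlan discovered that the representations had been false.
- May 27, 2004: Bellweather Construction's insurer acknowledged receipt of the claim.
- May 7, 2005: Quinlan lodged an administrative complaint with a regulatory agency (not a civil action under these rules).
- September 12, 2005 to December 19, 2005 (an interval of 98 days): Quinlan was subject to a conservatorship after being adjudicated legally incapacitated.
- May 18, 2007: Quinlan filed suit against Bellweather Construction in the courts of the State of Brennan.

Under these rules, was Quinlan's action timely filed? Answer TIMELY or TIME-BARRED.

Taking the later of the act (September 8, 2000) and discovery (October 19, 2003), the claim accrued on October 19, 2003.
3 years from October 19, 2003 is October 19, 2006.
Because the plaintiff's legal incapacity ran from September 12, 2005 to December 19, 2005, the deadline is extended by 98 days to January 25, 2007.
Nothing else in the chronology tolls or restarts the period.
Quinlan filed on May 18, 2007, after the January 25, 2007 deadline, so the action is time-barred.

TIME-BARRED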